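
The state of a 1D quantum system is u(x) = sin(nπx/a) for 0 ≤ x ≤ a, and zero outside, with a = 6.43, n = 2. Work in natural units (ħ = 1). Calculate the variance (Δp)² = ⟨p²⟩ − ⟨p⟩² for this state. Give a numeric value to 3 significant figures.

Compute ⟨p⟩ and ⟨p²⟩ separately; (Δp)² = ⟨p²⟩ − ⟨p⟩².
d/dx sin(nπx/a) = (nπ/a)·cos(nπx/a) and d²/dx² sin(nπx/a) = −(nπ/a)²·sin(nπx/a); on 0 ≤ x ≤ a, ∫sin²(nπx/a) dx = a/2 and ∫sin(nπx/a)·cos(nπx/a) dx = 0.
Normalization: ∫|u|² dx = 3.2150.
⟨p⟩ = 0.0000 and ⟨p²⟩ = 0.95486.
(Δp)² = 0.95486 − (0.0000)² = 0.95486.

0.955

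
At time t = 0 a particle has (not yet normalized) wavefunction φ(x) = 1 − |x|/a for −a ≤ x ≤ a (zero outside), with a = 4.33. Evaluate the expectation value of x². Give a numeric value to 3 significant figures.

1.87

⟨x²⟩ = ∫ x²·|φ|² dx / ∫|φ|² dx (integrals over the domain).
φ is even, so ∫ over [−a, a] = 2∫₀ᵃ with φ = 1 − x/a there: ∫₀ᵃ (1 − x/a)² dx = a/3, ∫₀ᵃ x²(1 − x/a)² dx = a³/30, ∫₀ᵃ x⁴(1 − x/a)² dx = a⁵/105.
State is unnormalized: ∫|φ|² dx = 2.8867, and ∫φ*·x²·φ dx = 5.4122, so ⟨x²⟩ = 5.4122 / 2.8867.
⟨x²⟩ = 1.8749.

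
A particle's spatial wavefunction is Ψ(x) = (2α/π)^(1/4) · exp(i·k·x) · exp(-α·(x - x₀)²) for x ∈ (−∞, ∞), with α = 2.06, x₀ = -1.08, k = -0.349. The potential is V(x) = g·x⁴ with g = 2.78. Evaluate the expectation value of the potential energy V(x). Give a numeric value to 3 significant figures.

⟨V⟩ = ∫ V(x)·|Ψ|² dx.
Gaussian moments (u = x − x₀): ∫u^(2j)·e^(−2αu²) du = (2j−1)!!/(4α)^j · √(π/(2α)), odd powers integrate to 0; here √(π/(2α)) = 0.87323.
⟨V⟩ = 6.2661.

6.27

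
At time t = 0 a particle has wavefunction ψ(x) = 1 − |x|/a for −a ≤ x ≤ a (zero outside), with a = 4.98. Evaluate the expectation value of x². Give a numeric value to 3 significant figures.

2.48

⟨x²⟩ = ∫ x²·|ψ|² dx / ∫|ψ|² dx (integrals over the domain).
ψ is even, so ∫ over [−a, a] = 2∫₀ᵃ with ψ = 1 − x/a there: ∫₀ᵃ (1 − x/a)² dx = a/3, ∫₀ᵃ x²(1 − x/a)² dx = a³/30, ∫₀ᵃ x⁴(1 − x/a)² dx = a⁵/105.
State is unnormalized: ∫|ψ|² dx = 3.3200, and ∫ψ*·x²·ψ dx = 8.2337, so ⟨x²⟩ = 8.2337 / 3.3200.
⟨x²⟩ = 2.4800.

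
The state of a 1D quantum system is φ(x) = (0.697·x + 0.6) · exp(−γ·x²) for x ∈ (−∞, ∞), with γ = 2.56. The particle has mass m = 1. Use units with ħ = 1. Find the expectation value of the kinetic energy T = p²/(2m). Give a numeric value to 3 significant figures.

T = −(ħ²/2m) d²/dx², so ⟨T⟩ = −(ħ²/2m) ∫ φ*·φ'' dx / ∫|φ|² dx; with m = 1.
Expand each integrand as polynomial × e^(−2γx²) and use ∫x^(2j)·e^(−2γx²) dx = (2j−1)!!/(4γ)^j · √(π/(2γ)), odd powers → 0; here √(π/(2γ)) = 0.78332. Differentiate with the product rule, d/dx e^(−γx²) = −2γx·e^(−γx²).
State is unnormalized: ∫|φ|² dx = 0.31916, and ∫φ*·(−ħ²/2m · φ'') dx = 0.50366, so ⟨T⟩ = 0.50366 / 0.31916.
⟨T⟩ = 1.5781.

1.58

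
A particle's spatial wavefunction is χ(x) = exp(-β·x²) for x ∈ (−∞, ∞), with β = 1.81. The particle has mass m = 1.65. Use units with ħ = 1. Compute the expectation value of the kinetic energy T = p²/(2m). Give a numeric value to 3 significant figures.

T = −(ħ²/2m) d²/dx², so ⟨T⟩ = −(ħ²/2m) ∫ χ*·χ'' dx / ∫|χ|² dx; with m = 1.65.
Gaussian moments: ∫x^(2j)·e^(−2βx²) dx = (2j−1)!!/(4β)^j · √(π/(2β)), odd powers integrate to 0; here √(π/(2β)) = 0.93158. Derivatives: d/dx e^(−βx²) = −2βx·e^(−βx²), d²/dx² e^(−βx²) = (4β²x² − 2β)·e^(−βx²).
State is unnormalized: ∫|χ|² dx = 0.93158, and ∫χ*·(−ħ²/2m · χ'') dx = 0.51096, so ⟨T⟩ = 0.51096 / 0.93158.
⟨T⟩ = 0.54848.

0.548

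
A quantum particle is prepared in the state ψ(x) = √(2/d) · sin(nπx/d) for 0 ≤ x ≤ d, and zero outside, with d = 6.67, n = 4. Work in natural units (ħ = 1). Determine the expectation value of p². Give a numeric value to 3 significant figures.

p² ψ = −ħ² d²ψ/dx²; ⟨p²⟩ = −ħ² ∫ ψ*·ψ'' dx.
d/dx sin(nπx/d) = (nπ/d)·cos(nπx/d) and d²/dx² sin(nπx/d) = −(nπ/d)²·sin(nπx/d); on 0 ≤ x ≤ d, ∫sin²(nπx/d) dx = d/2 and ∫sin(nπx/d)·cos(nπx/d) dx = 0.
⟨p²⟩ = 3.5495.

3.55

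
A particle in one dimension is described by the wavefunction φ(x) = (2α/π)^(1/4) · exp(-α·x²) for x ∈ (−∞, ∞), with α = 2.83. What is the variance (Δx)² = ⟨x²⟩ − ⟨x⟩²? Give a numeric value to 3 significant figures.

Compute ⟨x⟩ and ⟨x²⟩ separately, then (Δx)² = ⟨x²⟩ − ⟨x⟩².
Gaussian moments: ∫x^(2j)·e^(−2αx²) dx = (2j−1)!!/(4α)^j · √(π/(2α)), odd powers integrate to 0; here √(π/(2α)) = 0.74502.
⟨x⟩ = 0.0000 and ⟨x²⟩ = 0.088339.
(Δx)² = 0.088339 − (0.0000)² = 0.088339.

0.0883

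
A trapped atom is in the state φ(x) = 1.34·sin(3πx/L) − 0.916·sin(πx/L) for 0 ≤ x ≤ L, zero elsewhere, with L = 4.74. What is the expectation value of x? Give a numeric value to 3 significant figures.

⟨x⟩ = ∫ x·|φ|² dx / ∫|φ|² dx (integrals over the domain).
On 0 ≤ x ≤ L (j ≠ l): ∫sin²(jπx/L) dx = L/2, ∫sin(jπx/L)·sin(lπx/L) dx = 0; diagonal moments ∫x·sin²(jπx/L) dx = L²/4, ∫x²·sin²(jπx/L) dx = L³·(1/6 − 1/(4j²π²)); cross terms ∫x·sin(jπx/L)·sin(lπx/L) dx = 0 for j + l even and −4jlL²/(π²(j² − l²)²) for j + l odd, ∫x²·sin(jπx/L)·sin(lπx/L) dx = (−1)^(j+l)·4jlL³/(π²(j² − l²)²); higher powers the same way via product-to-sum and parts.
State is unnormalized: ∫|φ|² dx = 6.2441, and ∫φ*·x·φ dx = 14.799, so ⟨x⟩ = 14.799 / 6.2441.
⟨x⟩ = 2.3700.

2.37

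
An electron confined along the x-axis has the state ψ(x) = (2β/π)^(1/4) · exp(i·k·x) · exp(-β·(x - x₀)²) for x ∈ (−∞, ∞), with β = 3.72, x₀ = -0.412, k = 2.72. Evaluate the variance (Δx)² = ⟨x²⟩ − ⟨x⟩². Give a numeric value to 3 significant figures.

0.0672

Compute ⟨x⟩ and ⟨x²⟩ separately, then (Δx)² = ⟨x²⟩ − ⟨x⟩².
Gaussian moments (u = x − x₀): ∫u^(2j)·e^(−2βu²) du = (2j−1)!!/(4β)^j · √(π/(2β)), odd powers integrate to 0; here √(π/(2β)) = 0.64981.
⟨x⟩ = -0.41200 and ⟨x²⟩ = 0.23695.
(Δx)² = 0.23695 − (-0.41200)² = 0.067204.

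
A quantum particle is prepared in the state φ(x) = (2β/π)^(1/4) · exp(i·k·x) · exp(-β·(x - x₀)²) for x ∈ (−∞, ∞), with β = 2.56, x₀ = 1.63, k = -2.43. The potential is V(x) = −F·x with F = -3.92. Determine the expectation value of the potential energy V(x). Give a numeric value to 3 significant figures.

⟨V⟩ = ∫ V(x)·|φ|² dx.
Gaussian moments (u = x − x₀): ∫u^(2j)·e^(−2βu²) du = (2j−1)!!/(4β)^j · √(π/(2β)), odd powers integrate to 0; here √(π/(2β)) = 0.78332.
⟨V⟩ = 6.3896.

6.39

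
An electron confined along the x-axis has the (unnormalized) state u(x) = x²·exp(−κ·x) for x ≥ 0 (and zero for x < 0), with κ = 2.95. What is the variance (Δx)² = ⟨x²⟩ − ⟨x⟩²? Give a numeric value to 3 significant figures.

Compute ⟨x⟩ and ⟨x²⟩ separately, then (Δx)² = ⟨x²⟩ − ⟨x⟩².
Every integrand reduces to terms xʲ·e^(−2κx) on [0, ∞); use ∫₀^∞ xʲ·e^(−2κx) dx = j!/(2κ)^(j+1).
Normalization: ∫|u|² dx = 0.0033570.
⟨x⟩ = 0.84746 and ⟨x²⟩ = 0.86182.
(Δx)² = 0.86182 − (0.84746)² = 0.14364.

0.144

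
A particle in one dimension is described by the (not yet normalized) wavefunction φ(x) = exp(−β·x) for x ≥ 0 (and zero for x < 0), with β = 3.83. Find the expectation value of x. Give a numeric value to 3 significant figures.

0.131

⟨x⟩ = ∫ x·|φ|² dx / ∫|φ|² dx (integrals over the domain).
Every integrand reduces to terms xʲ·e^(−2βx) on [0, ∞); use ∫₀^∞ xʲ·e^(−2βx) dx = j!/(2β)^(j+1).
State is unnormalized: ∫|φ|² dx = 0.13055, and ∫φ*·x·φ dx = 0.017043, so ⟨x⟩ = 0.017043 / 0.13055.
⟨x⟩ = 0.13055.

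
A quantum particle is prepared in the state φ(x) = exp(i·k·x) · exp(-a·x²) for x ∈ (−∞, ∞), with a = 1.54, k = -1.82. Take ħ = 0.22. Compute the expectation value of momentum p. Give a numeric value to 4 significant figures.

p φ = −iħ dφ/dx; then ⟨p⟩ = ∫ φ*·(pφ) dx / ∫|φ|² dx.
Gaussian moments: ∫x^(2j)·e^(−2ax²) dx = (2j−1)!!/(4a)^j · √(π/(2a)), odd powers integrate to 0; here √(π/(2a)) = 1.0099. Derivatives: φ′ = (ik − 2ax)·φ, φ″ = ((ik − 2ax)² − 2a)·φ; the odd-in-x pieces drop out.
State is unnormalized: ∫|φ|² dx = 1.0099, and ∫φ*·(−iħ φ') dx = -0.40438, so ⟨p⟩ = -0.40438 / 1.0099.
⟨p⟩ = -0.40040.

-0.4004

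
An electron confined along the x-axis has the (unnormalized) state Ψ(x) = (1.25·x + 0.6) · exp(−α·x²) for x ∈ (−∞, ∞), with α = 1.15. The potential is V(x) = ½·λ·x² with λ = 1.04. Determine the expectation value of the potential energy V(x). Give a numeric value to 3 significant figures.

⟨V⟩ = ∫ V(x)·|Ψ|² dx / ∫|Ψ|² dx.
Expand each integrand as polynomial × e^(−2αx²) and use ∫x^(2j)·e^(−2αx²) dx = (2j−1)!!/(4α)^j · √(π/(2α)), odd powers → 0; here √(π/(2α)) = 1.1687.
State is unnormalized: ∫|Ψ|² dx = 0.81772, and ∫Ψ*·V(x)·Ψ dx = 0.18219, so ⟨V⟩ = 0.18219 / 0.81772.
⟨V⟩ = 0.22280.

0.223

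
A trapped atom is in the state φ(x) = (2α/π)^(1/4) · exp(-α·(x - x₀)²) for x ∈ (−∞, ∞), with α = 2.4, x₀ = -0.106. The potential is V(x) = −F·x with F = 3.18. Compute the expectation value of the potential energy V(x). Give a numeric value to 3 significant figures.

⟨V⟩ = ∫ V(x)·|φ|² dx.
Gaussian moments (u = x − x₀): ∫u^(2j)·e^(−2αu²) du = (2j−1)!!/(4α)^j · √(π/(2α)), odd powers integrate to 0; here √(π/(2α)) = 0.80901.
⟨V⟩ = 0.33708.

0.337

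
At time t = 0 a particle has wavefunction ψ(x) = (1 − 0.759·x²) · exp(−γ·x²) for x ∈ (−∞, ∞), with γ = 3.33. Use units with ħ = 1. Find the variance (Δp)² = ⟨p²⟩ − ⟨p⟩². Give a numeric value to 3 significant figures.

Compute ⟨p⟩ and ⟨p²⟩ separately; (Δp)² = ⟨p²⟩ − ⟨p⟩².
Expand each integrand as polynomial × e^(−2γx²) and use ∫x^(2j)·e^(−2γx²) dx = (2j−1)!!/(4γ)^j · √(π/(2γ)), odd powers → 0; here √(π/(2γ)) = 0.68681. Differentiate with the product rule, d/dx e^(−γx²) = −2γx·e^(−γx²).
Normalization: ∫|ψ|² dx = 0.61523.
⟨p⟩ = 0.0000 and ⟨p²⟩ = 4.2256.
(Δp)² = 4.2256 − (0.0000)² = 4.2256.

4.23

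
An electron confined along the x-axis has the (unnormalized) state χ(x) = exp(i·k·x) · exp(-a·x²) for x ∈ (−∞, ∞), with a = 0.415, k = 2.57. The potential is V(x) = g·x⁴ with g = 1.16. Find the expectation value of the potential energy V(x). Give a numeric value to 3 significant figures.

⟨V⟩ = ∫ V(x)·|χ|² dx / ∫|χ|² dx.
Gaussian moments: ∫x^(2j)·e^(−2ax²) dx = (2j−1)!!/(4a)^j · √(π/(2a)), odd powers integrate to 0; here √(π/(2a)) = 1.9455.
State is unnormalized: ∫|χ|² dx = 1.9455, and ∫χ*·V(x)·χ dx = 2.4570, so ⟨V⟩ = 2.4570 / 1.9455.
⟨V⟩ = 1.2629.

1.26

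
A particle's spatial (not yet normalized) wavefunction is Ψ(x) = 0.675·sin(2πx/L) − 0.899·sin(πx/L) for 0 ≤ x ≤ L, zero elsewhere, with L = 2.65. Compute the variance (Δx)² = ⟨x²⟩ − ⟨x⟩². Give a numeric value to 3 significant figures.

0.116

Compute ⟨x⟩ and ⟨x²⟩ separately, then (Δx)² = ⟨x²⟩ − ⟨x⟩².
On 0 ≤ x ≤ L (j ≠ l): ∫sin²(jπx/L) dx = L/2, ∫sin(jπx/L)·sin(lπx/L) dx = 0; diagonal moments ∫x·sin²(jπx/L) dx = L²/4, ∫x²·sin²(jπx/L) dx = L³·(1/6 − 1/(4j²π²)); cross terms ∫x·sin(jπx/L)·sin(lπx/L) dx = 0 for j + l even and −4jlL²/(π²(j² − l²)²) for j + l odd, ∫x²·sin(jπx/L)·sin(lπx/L) dx = (−1)^(j+l)·4jlL³/(π²(j² − l²)²); higher powers the same way via product-to-sum and parts.
Normalization: ∫|Ψ|² dx = 1.6746.
⟨x⟩ = 1.7834 and ⟨x²⟩ = 3.2960.
(Δx)² = 3.2960 − (1.7834)² = 0.11552.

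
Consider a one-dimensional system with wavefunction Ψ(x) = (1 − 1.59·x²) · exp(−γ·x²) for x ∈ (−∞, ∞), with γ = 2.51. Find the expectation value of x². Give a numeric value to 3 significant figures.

⟨x²⟩ = ∫ x²·|Ψ|² dx / ∫|Ψ|² dx (integrals over the domain).
Expand each integrand as polynomial × e^(−2γx²) and use ∫x^(2j)·e^(−2γx²) dx = (2j−1)!!/(4γ)^j · √(π/(2γ)), odd powers → 0; here √(π/(2γ)) = 0.79108.
State is unnormalized: ∫|Ψ|² dx = 0.60004, and ∫Ψ*·x²·Ψ dx = 0.033566, so ⟨x²⟩ = 0.033566 / 0.60004.
⟨x²⟩ = 0.055939.

0.0559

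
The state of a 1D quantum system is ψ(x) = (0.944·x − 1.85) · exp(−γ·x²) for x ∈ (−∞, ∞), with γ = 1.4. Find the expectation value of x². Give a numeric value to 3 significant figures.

⟨x²⟩ = ∫ x²·|ψ|² dx / ∫|ψ|² dx (integrals over the domain).
Expand each integrand as polynomial × e^(−2γx²) and use ∫x^(2j)·e^(−2γx²) dx = (2j−1)!!/(4γ)^j · √(π/(2γ)), odd powers → 0; here √(π/(2γ)) = 1.0592.
State is unnormalized: ∫|ψ|² dx = 3.7938, and ∫ψ*·x²·ψ dx = 0.73767, so ⟨x²⟩ = 0.73767 / 3.7938.
⟨x²⟩ = 0.19444.

0.194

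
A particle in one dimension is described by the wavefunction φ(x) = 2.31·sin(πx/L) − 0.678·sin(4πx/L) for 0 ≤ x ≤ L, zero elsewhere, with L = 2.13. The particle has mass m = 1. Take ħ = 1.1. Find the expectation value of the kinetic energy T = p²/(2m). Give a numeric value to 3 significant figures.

2.88

T = −(ħ²/2m) d²/dx², so ⟨T⟩ = −(ħ²/2m) ∫ φ*·φ'' dx / ∫|φ|² dx; with m = 1.
d²/dx² sin(jπx/L) = −(jπ/L)²·sin(jπx/L); on 0 ≤ x ≤ L, ∫sin²(jπx/L) dx = L/2 and ∫sin(jπx/L)·sin(lπx/L) dx = 0 for j ≠ l, so only diagonal terms survive in ∫|φ|² and ∫φ·φ″; ∫φ·φ′ dx = [φ²/2] between the walls = 0.
State is unnormalized: ∫|φ|² dx = 6.1725, and ∫φ*·(−ħ²/2m · φ'') dx = 17.789, so ⟨T⟩ = 17.789 / 6.1725.
⟨T⟩ = 2.8819.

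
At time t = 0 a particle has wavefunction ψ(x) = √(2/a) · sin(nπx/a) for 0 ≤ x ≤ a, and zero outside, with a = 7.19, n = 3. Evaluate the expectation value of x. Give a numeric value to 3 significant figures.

3.60

⟨x⟩ = ∫ x·|ψ|² dx (integrals over the domain).
With sin²θ = (1 − cos2θ)/2 on 0 ≤ x ≤ a: ∫sin²(nπx/a) dx = a/2, ∫x·sin²(nπx/a) dx = a²/4, ∫x²·sin²(nπx/a) dx = a³·(1/6 − 1/(4n²π²)); higher powers xᵏ the same way, integrating xᵏ·cos(2nπx/a) by parts.
⟨x⟩ = 3.5950.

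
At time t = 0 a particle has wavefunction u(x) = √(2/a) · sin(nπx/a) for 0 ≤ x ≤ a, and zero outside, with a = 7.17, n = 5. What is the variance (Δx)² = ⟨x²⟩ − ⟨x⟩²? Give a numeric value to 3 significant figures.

4.18

Compute ⟨x⟩ and ⟨x²⟩ separately, then (Δx)² = ⟨x²⟩ − ⟨x⟩².
With sin²θ = (1 − cos2θ)/2 on 0 ≤ x ≤ a: ∫sin²(nπx/a) dx = a/2, ∫x·sin²(nπx/a) dx = a²/4, ∫x²·sin²(nπx/a) dx = a³·(1/6 − 1/(4n²π²)); higher powers xᵏ the same way, integrating xᵏ·cos(2nπx/a) by parts.
⟨x⟩ = 3.5850 and ⟨x²⟩ = 17.032.
(Δx)² = 17.032 − (3.5850)² = 4.1799.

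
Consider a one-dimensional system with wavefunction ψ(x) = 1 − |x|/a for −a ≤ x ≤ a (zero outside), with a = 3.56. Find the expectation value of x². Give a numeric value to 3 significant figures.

1.27

⟨x²⟩ = ∫ x²·|ψ|² dx / ∫|ψ|² dx (integrals over the domain).
ψ is even, so ∫ over [−a, a] = 2∫₀ᵃ with ψ = 1 − x/a there: ∫₀ᵃ (1 − x/a)² dx = a/3, ∫₀ᵃ x²(1 − x/a)² dx = a³/30, ∫₀ᵃ x⁴(1 − x/a)² dx = a⁵/105.
State is unnormalized: ∫|ψ|² dx = 2.3733, and ∫ψ*·x²·ψ dx = 3.0079, so ⟨x²⟩ = 3.0079 / 2.3733.
⟨x²⟩ = 1.2674.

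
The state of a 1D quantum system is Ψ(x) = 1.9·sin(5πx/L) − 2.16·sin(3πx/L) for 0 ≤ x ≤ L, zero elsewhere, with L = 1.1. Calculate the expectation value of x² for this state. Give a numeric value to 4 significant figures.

0.3414

⟨x²⟩ = ∫ x²·|Ψ|² dx / ∫|Ψ|² dx (integrals over the domain).
On 0 ≤ x ≤ L (j ≠ l): ∫sin²(jπx/L) dx = L/2, ∫sin(jπx/L)·sin(lπx/L) dx = 0; diagonal moments ∫x·sin²(jπx/L) dx = L²/4, ∫x²·sin²(jπx/L) dx = L³·(1/6 − 1/(4j²π²)); cross terms ∫x·sin(jπx/L)·sin(lπx/L) dx = 0 for j + l even and −4jlL²/(π²(j² − l²)²) for j + l odd, ∫x²·sin(jπx/L)·sin(lπx/L) dx = (−1)^(j+l)·4jlL³/(π²(j² − l²)²); higher powers the same way via product-to-sum and parts.
State is unnormalized: ∫|Ψ|² dx = 4.5516, and ∫Ψ*·x²·Ψ dx = 1.5540, so ⟨x²⟩ = 1.5540 / 4.5516.
⟨x²⟩ = 0.34143.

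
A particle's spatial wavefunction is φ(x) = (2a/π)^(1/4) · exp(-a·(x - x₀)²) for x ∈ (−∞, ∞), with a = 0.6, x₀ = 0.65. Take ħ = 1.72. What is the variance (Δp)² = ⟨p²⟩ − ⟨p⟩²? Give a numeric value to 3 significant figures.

1.78

Compute ⟨p⟩ and ⟨p²⟩ separately; (Δp)² = ⟨p²⟩ − ⟨p⟩².
Gaussian moments (u = x − x₀): ∫u^(2j)·e^(−2au²) du = (2j−1)!!/(4a)^j · √(π/(2a)), odd powers integrate to 0; here √(π/(2a)) = 1.6180. Derivatives: d/dx e^(−au²) = −2au·e^(−au²), d²/dx² e^(−au²) = (4a²u² − 2a)·e^(−au²).
⟨p⟩ = 0.0000 and ⟨p²⟩ = 1.7750.
(Δp)² = 1.7750 − (0.0000)² = 1.7750.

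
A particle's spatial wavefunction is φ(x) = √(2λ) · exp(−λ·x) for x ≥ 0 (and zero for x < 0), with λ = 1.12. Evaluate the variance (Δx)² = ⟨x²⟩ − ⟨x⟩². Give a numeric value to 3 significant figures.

Compute ⟨x⟩ and ⟨x²⟩ separately, then (Δx)² = ⟨x²⟩ − ⟨x⟩².
Every integrand reduces to terms xʲ·e^(−2λx) on [0, ∞); use ∫₀^∞ xʲ·e^(−2λx) dx = j!/(2λ)^(j+1).
⟨x⟩ = 0.44643 and ⟨x²⟩ = 0.39860.
(Δx)² = 0.39860 − (0.44643)² = 0.19930.

0.199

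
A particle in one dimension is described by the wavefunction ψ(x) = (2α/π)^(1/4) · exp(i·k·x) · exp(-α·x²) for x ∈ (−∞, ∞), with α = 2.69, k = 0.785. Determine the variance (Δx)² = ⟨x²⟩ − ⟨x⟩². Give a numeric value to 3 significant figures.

0.0929

Compute ⟨x⟩ and ⟨x²⟩ separately, then (Δx)² = ⟨x²⟩ − ⟨x⟩².
Gaussian moments: ∫x^(2j)·e^(−2αx²) dx = (2j−1)!!/(4α)^j · √(π/(2α)), odd powers integrate to 0; here √(π/(2α)) = 0.76416.
⟨x⟩ = 0.0000 and ⟨x²⟩ = 0.092937.
(Δx)² = 0.092937 − (0.0000)² = 0.092937.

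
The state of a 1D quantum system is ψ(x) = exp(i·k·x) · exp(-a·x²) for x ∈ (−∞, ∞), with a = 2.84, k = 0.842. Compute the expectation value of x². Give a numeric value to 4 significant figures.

0.08803

⟨x²⟩ = ∫ x²·|ψ|² dx / ∫|ψ|² dx (integrals over the domain).
Gaussian moments: ∫x^(2j)·e^(−2ax²) dx = (2j−1)!!/(4a)^j · √(π/(2a)), odd powers integrate to 0; here √(π/(2a)) = 0.74371.
State is unnormalized: ∫|ψ|² dx = 0.74371, and ∫ψ*·x²·ψ dx = 0.065467, so ⟨x²⟩ = 0.065467 / 0.74371.
⟨x²⟩ = 0.088028.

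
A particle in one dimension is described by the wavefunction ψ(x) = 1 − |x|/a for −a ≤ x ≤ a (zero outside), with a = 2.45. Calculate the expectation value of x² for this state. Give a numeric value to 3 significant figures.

⟨x²⟩ = ∫ x²·|ψ|² dx / ∫|ψ|² dx (integrals over the domain).
ψ is even, so ∫ over [−a, a] = 2∫₀ᵃ with ψ = 1 − x/a there: ∫₀ᵃ (1 − x/a)² dx = a/3, ∫₀ᵃ x²(1 − x/a)² dx = a³/30, ∫₀ᵃ x⁴(1 − x/a)² dx = a⁵/105.
State is unnormalized: ∫|ψ|² dx = 1.6333, and ∫ψ*·x²·ψ dx = 0.98041, so ⟨x²⟩ = 0.98041 / 1.6333.
⟨x²⟩ = 0.60025.

0.600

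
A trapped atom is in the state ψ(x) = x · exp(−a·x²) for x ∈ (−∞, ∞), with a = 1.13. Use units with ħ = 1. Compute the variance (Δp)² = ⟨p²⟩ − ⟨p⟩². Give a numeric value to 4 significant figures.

Compute ⟨p⟩ and ⟨p²⟩ separately; (Δp)² = ⟨p²⟩ − ⟨p⟩².
Expand each integrand as polynomial × e^(−2ax²) and use ∫x^(2j)·e^(−2ax²) dx = (2j−1)!!/(4a)^j · √(π/(2a)), odd powers → 0; here √(π/(2a)) = 1.1790. Differentiate with the product rule, d/dx e^(−ax²) = −2ax·e^(−ax²).
Normalization: ∫|ψ|² dx = 0.26084.
⟨p⟩ = 0.0000 and ⟨p²⟩ = 3.3900.
(Δp)² = 3.3900 − (0.0000)² = 3.3900.

3.390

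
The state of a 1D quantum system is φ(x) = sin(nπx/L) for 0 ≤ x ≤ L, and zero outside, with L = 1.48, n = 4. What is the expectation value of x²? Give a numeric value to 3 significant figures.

⟨x²⟩ = ∫ x²·|φ|² dx / ∫|φ|² dx (integrals over the domain).
With sin²θ = (1 − cos2θ)/2 on 0 ≤ x ≤ L: ∫sin²(nπx/L) dx = L/2, ∫x·sin²(nπx/L) dx = L²/4, ∫x²·sin²(nπx/L) dx = L³·(1/6 − 1/(4n²π²)); higher powers xᵏ the same way, integrating xᵏ·cos(2nπx/L) by parts.
State is unnormalized: ∫|φ|² dx = 0.74000, and ∫φ*·x²·φ dx = 0.53517, so ⟨x²⟩ = 0.53517 / 0.74000.
⟨x²⟩ = 0.72320.

0.723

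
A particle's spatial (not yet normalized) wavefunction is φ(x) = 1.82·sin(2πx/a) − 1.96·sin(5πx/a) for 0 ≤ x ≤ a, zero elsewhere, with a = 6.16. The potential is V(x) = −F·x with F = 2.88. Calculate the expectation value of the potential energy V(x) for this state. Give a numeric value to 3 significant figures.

-9.20

⟨V⟩ = ∫ V(x)·|φ|² dx / ∫|φ|² dx.
On 0 ≤ x ≤ a (j ≠ l): ∫sin²(jπx/a) dx = a/2, ∫sin(jπx/a)·sin(lπx/a) dx = 0; diagonal moments ∫x·sin²(jπx/a) dx = a²/4, ∫x²·sin²(jπx/a) dx = a³·(1/6 − 1/(4j²π²)); cross terms ∫x·sin(jπx/a)·sin(lπx/a) dx = 0 for j + l even and −4jla²/(π²(j² − l²)²) for j + l odd, ∫x²·sin(jπx/a)·sin(lπx/a) dx = (−1)^(j+l)·4jla³/(π²(j² − l²)²); higher powers the same way via product-to-sum and parts.
State is unnormalized: ∫|φ|² dx = 22.034, and ∫φ*·V(x)·φ dx = -202.62, so ⟨V⟩ = -202.62 / 22.034.
⟨V⟩ = -9.1956.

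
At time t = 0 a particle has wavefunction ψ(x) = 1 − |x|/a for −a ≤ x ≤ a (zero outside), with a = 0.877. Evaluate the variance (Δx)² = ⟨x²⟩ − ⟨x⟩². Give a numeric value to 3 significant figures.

0.0769

Compute ⟨x⟩ and ⟨x²⟩ separately, then (Δx)² = ⟨x²⟩ − ⟨x⟩².
ψ is even, so ∫ over [−a, a] = 2∫₀ᵃ with ψ = 1 − x/a there: ∫₀ᵃ (1 − x/a)² dx = a/3, ∫₀ᵃ x²(1 − x/a)² dx = a³/30, ∫₀ᵃ x⁴(1 − x/a)² dx = a⁵/105.
Normalization: ∫|ψ|² dx = 0.58467.
⟨x⟩ = 0.0000 and ⟨x²⟩ = 0.076913.
(Δx)² = 0.076913 − (0.0000)² = 0.076913.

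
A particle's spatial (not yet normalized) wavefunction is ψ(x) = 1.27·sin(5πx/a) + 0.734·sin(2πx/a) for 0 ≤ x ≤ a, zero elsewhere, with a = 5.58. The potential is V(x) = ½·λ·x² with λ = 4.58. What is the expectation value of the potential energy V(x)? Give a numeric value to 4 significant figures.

22.30

⟨V⟩ = ∫ V(x)·|ψ|² dx / ∫|ψ|² dx.
On 0 ≤ x ≤ a (j ≠ l): ∫sin²(jπx/a) dx = a/2, ∫sin(jπx/a)·sin(lπx/a) dx = 0; diagonal moments ∫x·sin²(jπx/a) dx = a²/4, ∫x²·sin²(jπx/a) dx = a³·(1/6 − 1/(4j²π²)); cross terms ∫x·sin(jπx/a)·sin(lπx/a) dx = 0 for j + l even and −4jla²/(π²(j² − l²)²) for j + l odd, ∫x²·sin(jπx/a)·sin(lπx/a) dx = (−1)^(j+l)·4jla³/(π²(j² − l²)²); higher powers the same way via product-to-sum and parts.
State is unnormalized: ∫|ψ|² dx = 6.0031, and ∫ψ*·V(x)·ψ dx = 133.85, so ⟨V⟩ = 133.85 / 6.0031.
⟨V⟩ = 22.297.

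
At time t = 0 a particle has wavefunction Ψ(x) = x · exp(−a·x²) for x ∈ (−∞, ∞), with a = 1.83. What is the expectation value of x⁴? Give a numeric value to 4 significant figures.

0.2799

⟨x⁴⟩ = ∫ x⁴·|Ψ|² dx / ∫|Ψ|² dx (integrals over the domain).
Expand each integrand as polynomial × e^(−2ax²) and use ∫x^(2j)·e^(−2ax²) dx = (2j−1)!!/(4a)^j · √(π/(2a)), odd powers → 0; here √(π/(2a)) = 0.92648.
State is unnormalized: ∫|Ψ|² dx = 0.12657, and ∫Ψ*·x⁴·Ψ dx = 0.035432, so ⟨x⁴⟩ = 0.035432 / 0.12657.
⟨x⁴⟩ = 0.27994.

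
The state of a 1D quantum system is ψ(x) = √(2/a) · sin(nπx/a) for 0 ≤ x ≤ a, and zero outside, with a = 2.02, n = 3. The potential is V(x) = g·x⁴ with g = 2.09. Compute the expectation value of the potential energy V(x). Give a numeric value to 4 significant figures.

6.574

⟨V⟩ = ∫ V(x)·|ψ|² dx.
With sin²θ = (1 − cos2θ)/2 on 0 ≤ x ≤ a: ∫sin²(nπx/a) dx = a/2, ∫x·sin²(nπx/a) dx = a²/4, ∫x²·sin²(nπx/a) dx = a³·(1/6 − 1/(4n²π²)); higher powers xᵏ the same way, integrating xᵏ·cos(2nπx/a) by parts.
⟨V⟩ = 6.5744.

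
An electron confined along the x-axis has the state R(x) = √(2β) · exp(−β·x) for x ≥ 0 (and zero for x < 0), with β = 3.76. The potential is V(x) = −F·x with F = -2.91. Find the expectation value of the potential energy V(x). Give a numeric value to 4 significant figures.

⟨V⟩ = ∫ V(x)·|R|² dx.
Every integrand reduces to terms xʲ·e^(−2βx) on [0, ∞); use ∫₀^∞ xʲ·e^(−2βx) dx = j!/(2β)^(j+1).
⟨V⟩ = 0.38697.

0.3870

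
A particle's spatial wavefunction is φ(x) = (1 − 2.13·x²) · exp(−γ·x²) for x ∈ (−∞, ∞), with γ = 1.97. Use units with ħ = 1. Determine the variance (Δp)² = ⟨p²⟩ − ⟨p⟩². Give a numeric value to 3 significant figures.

Compute ⟨p⟩ and ⟨p²⟩ separately; (Δp)² = ⟨p²⟩ − ⟨p⟩².
Expand each integrand as polynomial × e^(−2γx²) and use ∫x^(2j)·e^(−2γx²) dx = (2j−1)!!/(4γ)^j · √(π/(2γ)), odd powers → 0; here √(π/(2γ)) = 0.89295. Differentiate with the product rule, d/dx e^(−γx²) = −2γx·e^(−γx²).
Normalization: ∫|φ|² dx = 0.60594.
⟨p⟩ = 0.0000 and ⟨p²⟩ = 5.9573.
(Δp)² = 5.9573 − (0.0000)² = 5.9573.

5.96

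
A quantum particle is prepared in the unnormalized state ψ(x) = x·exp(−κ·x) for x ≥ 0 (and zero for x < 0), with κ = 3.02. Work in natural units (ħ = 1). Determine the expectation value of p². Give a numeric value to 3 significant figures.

p² ψ = −ħ² d²ψ/dx²; ⟨p²⟩ = −ħ² ∫ ψ*·ψ'' dx / ∫|ψ|² dx.
Differentiate x·exp(−κ·x) with the product rule; every integrand then reduces to terms xʲ·e^(−2κx) on [0, ∞), with ∫₀^∞ xʲ·e^(−2κx) dx = j!/(2κ)^(j+1).
State is unnormalized: ∫|ψ|² dx = 0.0090765, and ∫ψ*·(−ħ² ψ'') dx = 0.082781, so ⟨p²⟩ = 0.082781 / 0.0090765.
⟨p²⟩ = 9.1204.

9.12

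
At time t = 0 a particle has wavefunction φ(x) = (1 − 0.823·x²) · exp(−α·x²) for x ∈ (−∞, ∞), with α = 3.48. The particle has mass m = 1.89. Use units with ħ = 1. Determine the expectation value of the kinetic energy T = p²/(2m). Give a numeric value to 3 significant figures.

T = −(ħ²/2m) d²/dx², so ⟨T⟩ = −(ħ²/2m) ∫ φ*·φ'' dx / ∫|φ|² dx; with m = 1.89.
Expand each integrand as polynomial × e^(−2αx²) and use ∫x^(2j)·e^(−2αx²) dx = (2j−1)!!/(4α)^j · √(π/(2α)), odd powers → 0; here √(π/(2α)) = 0.67185. Differentiate with the product rule, d/dx e^(−αx²) = −2αx·e^(−αx²).
State is unnormalized: ∫|φ|² dx = 0.59945, and ∫φ*·(−ħ²/2m · φ'') dx = 0.70680, so ⟨T⟩ = 0.70680 / 0.59945.
⟨T⟩ = 1.1791.

1.18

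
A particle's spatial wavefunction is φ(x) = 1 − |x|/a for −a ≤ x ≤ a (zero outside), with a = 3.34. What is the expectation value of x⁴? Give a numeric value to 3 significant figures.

3.56

⟨x⁴⟩ = ∫ x⁴·|φ|² dx / ∫|φ|² dx (integrals over the domain).
φ is even, so ∫ over [−a, a] = 2∫₀ᵃ with φ = 1 − x/a there: ∫₀ᵃ (1 − x/a)² dx = a/3, ∫₀ᵃ x²(1 − x/a)² dx = a³/30, ∫₀ᵃ x⁴(1 − x/a)² dx = a⁵/105.
State is unnormalized: ∫|φ|² dx = 2.2267, and ∫φ*·x⁴·φ dx = 7.9172, so ⟨x⁴⟩ = 7.9172 / 2.2267.
⟨x⁴⟩ = 3.5556.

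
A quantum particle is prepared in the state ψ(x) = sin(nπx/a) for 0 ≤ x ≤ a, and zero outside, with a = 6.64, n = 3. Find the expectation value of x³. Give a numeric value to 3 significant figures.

70.7

⟨x³⟩ = ∫ x³·|ψ|² dx / ∫|ψ|² dx (integrals over the domain).
With sin²θ = (1 − cos2θ)/2 on 0 ≤ x ≤ a: ∫sin²(nπx/a) dx = a/2, ∫x·sin²(nπx/a) dx = a²/4, ∫x²·sin²(nπx/a) dx = a³·(1/6 − 1/(4n²π²)); higher powers xᵏ the same way, integrating xᵏ·cos(2nπx/a) by parts.
State is unnormalized: ∫|ψ|² dx = 3.3200, and ∫ψ*·x³·ψ dx = 234.78, so ⟨x³⟩ = 234.78 / 3.3200.
⟨x³⟩ = 70.717.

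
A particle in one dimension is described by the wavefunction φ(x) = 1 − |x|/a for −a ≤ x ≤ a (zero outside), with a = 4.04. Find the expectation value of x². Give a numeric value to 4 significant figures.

⟨x²⟩ = ∫ x²·|φ|² dx / ∫|φ|² dx (integrals over the domain).
φ is even, so ∫ over [−a, a] = 2∫₀ᵃ with φ = 1 − x/a there: ∫₀ᵃ (1 − x/a)² dx = a/3, ∫₀ᵃ x²(1 − x/a)² dx = a³/30, ∫₀ᵃ x⁴(1 − x/a)² dx = a⁵/105.
State is unnormalized: ∫|φ|² dx = 2.6933, and ∫φ*·x²·φ dx = 4.3960, so ⟨x²⟩ = 4.3960 / 2.6933.
⟨x²⟩ = 1.6322.

1.632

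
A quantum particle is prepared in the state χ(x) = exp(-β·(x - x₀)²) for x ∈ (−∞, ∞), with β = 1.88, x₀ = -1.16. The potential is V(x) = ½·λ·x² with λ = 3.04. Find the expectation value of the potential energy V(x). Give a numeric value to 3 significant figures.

⟨V⟩ = ∫ V(x)·|χ|² dx / ∫|χ|² dx.
Gaussian moments (u = x − x₀): ∫u^(2j)·e^(−2βu²) du = (2j−1)!!/(4β)^j · √(π/(2β)), odd powers integrate to 0; here √(π/(2β)) = 0.91407.
State is unnormalized: ∫|χ|² dx = 0.91407, and ∫χ*·V(x)·χ dx = 2.0543, so ⟨V⟩ = 2.0543 / 0.91407.
⟨V⟩ = 2.2474.

2.25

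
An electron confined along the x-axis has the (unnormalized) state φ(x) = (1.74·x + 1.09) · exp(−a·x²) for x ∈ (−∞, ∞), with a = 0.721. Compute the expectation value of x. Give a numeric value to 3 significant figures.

0.588

⟨x⟩ = ∫ x·|φ|² dx / ∫|φ|² dx (integrals over the domain).
Expand each integrand as polynomial × e^(−2ax²) and use ∫x^(2j)·e^(−2ax²) dx = (2j−1)!!/(4a)^j · √(π/(2a)), odd powers → 0; here √(π/(2a)) = 1.4760.
State is unnormalized: ∫|φ|² dx = 3.3032, and ∫φ*·x·φ dx = 1.9413, so ⟨x⟩ = 1.9413 / 3.3032.
⟨x⟩ = 0.58772.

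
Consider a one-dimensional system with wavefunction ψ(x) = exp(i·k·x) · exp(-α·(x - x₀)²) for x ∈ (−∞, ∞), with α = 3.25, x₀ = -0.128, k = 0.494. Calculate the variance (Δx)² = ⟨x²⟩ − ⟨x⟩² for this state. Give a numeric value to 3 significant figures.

0.0769

Compute ⟨x⟩ and ⟨x²⟩ separately, then (Δx)² = ⟨x²⟩ − ⟨x⟩².
Gaussian moments (u = x − x₀): ∫u^(2j)·e^(−2αu²) du = (2j−1)!!/(4α)^j · √(π/(2α)), odd powers integrate to 0; here √(π/(2α)) = 0.69521.
Normalization: ∫|ψ|² dx = 0.69521.
⟨x⟩ = -0.12800 and ⟨x²⟩ = 0.093307.
(Δx)² = 0.093307 − (-0.12800)² = 0.076923.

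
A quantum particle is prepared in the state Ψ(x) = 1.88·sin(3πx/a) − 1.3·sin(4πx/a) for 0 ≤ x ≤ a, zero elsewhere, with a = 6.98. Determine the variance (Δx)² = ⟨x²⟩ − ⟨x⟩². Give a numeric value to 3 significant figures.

Compute ⟨x⟩ and ⟨x²⟩ separately, then (Δx)² = ⟨x²⟩ − ⟨x⟩².
On 0 ≤ x ≤ a (j ≠ l): ∫sin²(jπx/a) dx = a/2, ∫sin(jπx/a)·sin(lπx/a) dx = 0; diagonal moments ∫x·sin²(jπx/a) dx = a²/4, ∫x²·sin²(jπx/a) dx = a³·(1/6 − 1/(4j²π²)); cross terms ∫x·sin(jπx/a)·sin(lπx/a) dx = 0 for j + l even and −4jla²/(π²(j² − l²)²) for j + l odd, ∫x²·sin(jπx/a)·sin(lπx/a) dx = (−1)^(j+l)·4jla³/(π²(j² − l²)²); higher powers the same way via product-to-sum and parts.
Normalization: ∫|Ψ|² dx = 18.233.
⟨x⟩ = 4.7864 and ⟨x²⟩ = 25.053.
(Δx)² = 25.053 − (4.7864)² = 2.1441.

2.14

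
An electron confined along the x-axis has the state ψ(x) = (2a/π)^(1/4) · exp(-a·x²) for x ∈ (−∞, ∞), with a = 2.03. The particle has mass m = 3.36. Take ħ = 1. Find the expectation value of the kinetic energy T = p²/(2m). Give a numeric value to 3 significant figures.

T = −(ħ²/2m) d²/dx², so ⟨T⟩ = −(ħ²/2m) ∫ ψ*·ψ'' dx; with m = 3.36.
Gaussian moments: ∫x^(2j)·e^(−2ax²) dx = (2j−1)!!/(4a)^j · √(π/(2a)), odd powers integrate to 0; here √(π/(2a)) = 0.87965. Derivatives: d/dx e^(−ax²) = −2ax·e^(−ax²), d²/dx² e^(−ax²) = (4a²x² − 2a)·e^(−ax²).
⟨T⟩ = 0.30208.

0.302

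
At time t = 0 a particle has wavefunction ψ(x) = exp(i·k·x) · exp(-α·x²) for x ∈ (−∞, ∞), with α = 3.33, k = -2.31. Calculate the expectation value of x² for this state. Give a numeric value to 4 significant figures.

0.07508

⟨x²⟩ = ∫ x²·|ψ|² dx / ∫|ψ|² dx (integrals over the domain).
Gaussian moments: ∫x^(2j)·e^(−2αx²) dx = (2j−1)!!/(4α)^j · √(π/(2α)), odd powers integrate to 0; here √(π/(2α)) = 0.68681.
State is unnormalized: ∫|ψ|² dx = 0.68681, and ∫ψ*·x²·ψ dx = 0.051562, so ⟨x²⟩ = 0.051562 / 0.68681.
⟨x²⟩ = 0.075075.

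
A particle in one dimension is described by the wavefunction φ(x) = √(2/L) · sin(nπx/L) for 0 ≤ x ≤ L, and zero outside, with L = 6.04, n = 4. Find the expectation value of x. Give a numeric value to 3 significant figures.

3.02

⟨x⟩ = ∫ x·|φ|² dx (integrals over the domain).
With sin²θ = (1 − cos2θ)/2 on 0 ≤ x ≤ L: ∫sin²(nπx/L) dx = L/2, ∫x·sin²(nπx/L) dx = L²/4, ∫x²·sin²(nπx/L) dx = L³·(1/6 − 1/(4n²π²)); higher powers xᵏ the same way, integrating xᵏ·cos(2nπx/L) by parts.
⟨x⟩ = 3.0200.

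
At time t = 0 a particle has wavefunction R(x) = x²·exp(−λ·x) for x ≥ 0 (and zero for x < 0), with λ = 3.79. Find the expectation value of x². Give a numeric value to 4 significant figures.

0.5221

⟨x²⟩ = ∫ x²·|R|² dx / ∫|R|² dx (integrals over the domain).
Every integrand reduces to terms xʲ·e^(−2λx) on [0, ∞); use ∫₀^∞ xʲ·e^(−2λx) dx = j!/(2λ)^(j+1).
State is unnormalized: ∫|R|² dx = 0.00095910, and ∫R*·x²·R dx = 0.00050078, so ⟨x²⟩ = 0.00050078 / 0.00095910.
⟨x²⟩ = 0.52214.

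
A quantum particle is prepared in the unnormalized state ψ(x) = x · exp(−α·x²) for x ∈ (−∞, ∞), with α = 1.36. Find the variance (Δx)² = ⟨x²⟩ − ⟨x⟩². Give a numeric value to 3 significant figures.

Compute ⟨x⟩ and ⟨x²⟩ separately, then (Δx)² = ⟨x²⟩ − ⟨x⟩².
Expand each integrand as polynomial × e^(−2αx²) and use ∫x^(2j)·e^(−2αx²) dx = (2j−1)!!/(4α)^j · √(π/(2α)), odd powers → 0; here √(π/(2α)) = 1.0747.
Normalization: ∫|ψ|² dx = 0.19756.
⟨x⟩ = 0.0000 and ⟨x²⟩ = 0.55147.
(Δx)² = 0.55147 − (0.0000)² = 0.55147.

0.551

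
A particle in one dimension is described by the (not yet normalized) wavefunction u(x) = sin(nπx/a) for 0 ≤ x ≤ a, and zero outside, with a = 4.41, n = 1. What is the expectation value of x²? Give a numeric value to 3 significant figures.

5.50

⟨x²⟩ = ∫ x²·|u|² dx / ∫|u|² dx (integrals over the domain).
With sin²θ = (1 − cos2θ)/2 on 0 ≤ x ≤ a: ∫sin²(nπx/a) dx = a/2, ∫x·sin²(nπx/a) dx = a²/4, ∫x²·sin²(nπx/a) dx = a³·(1/6 − 1/(4n²π²)); higher powers xᵏ the same way, integrating xᵏ·cos(2nπx/a) by parts.
State is unnormalized: ∫|u|² dx = 2.2050, and ∫u*·x²·u dx = 12.122, so ⟨x²⟩ = 12.122 / 2.2050.
⟨x²⟩ = 5.4974.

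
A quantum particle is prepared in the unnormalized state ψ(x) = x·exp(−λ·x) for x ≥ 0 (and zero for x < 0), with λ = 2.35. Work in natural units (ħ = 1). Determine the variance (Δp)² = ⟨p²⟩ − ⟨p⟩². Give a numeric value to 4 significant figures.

5.523

Compute ⟨p⟩ and ⟨p²⟩ separately; (Δp)² = ⟨p²⟩ − ⟨p⟩².
Differentiate x·exp(−λ·x) with the product rule; every integrand then reduces to terms xʲ·e^(−2λx) on [0, ∞), with ∫₀^∞ xʲ·e^(−2λx) dx = j!/(2λ)^(j+1).
Normalization: ∫|ψ|² dx = 0.019264.
⟨p⟩ = 0.0000 and ⟨p²⟩ = 5.5225.
(Δp)² = 5.5225 − (0.0000)² = 5.5225.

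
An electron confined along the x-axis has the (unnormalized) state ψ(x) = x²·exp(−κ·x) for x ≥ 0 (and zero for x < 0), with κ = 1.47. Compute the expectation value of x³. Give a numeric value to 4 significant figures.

⟨x³⟩ = ∫ x³·|ψ|² dx / ∫|ψ|² dx (integrals over the domain).
Every integrand reduces to terms xʲ·e^(−2κx) on [0, ∞); use ∫₀^∞ xʲ·e^(−2κx) dx = j!/(2κ)^(j+1).
State is unnormalized: ∫|ψ|² dx = 0.10926, and ∫ψ*·x³·ψ dx = 0.90293, so ⟨x³⟩ = 0.90293 / 0.10926.
⟨x³⟩ = 8.2638.

8.264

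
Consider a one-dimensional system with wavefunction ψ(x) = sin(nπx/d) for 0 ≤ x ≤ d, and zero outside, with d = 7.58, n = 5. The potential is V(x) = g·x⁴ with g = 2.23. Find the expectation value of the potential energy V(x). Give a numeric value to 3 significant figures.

⟨V⟩ = ∫ V(x)·|ψ|² dx / ∫|ψ|² dx.
With sin²θ = (1 − cos2θ)/2 on 0 ≤ x ≤ d: ∫sin²(nπx/d) dx = d/2, ∫x·sin²(nπx/d) dx = d²/4, ∫x²·sin²(nπx/d) dx = d³·(1/6 − 1/(4n²π²)); higher powers xᵏ the same way, integrating xᵏ·cos(2nπx/d) by parts.
State is unnormalized: ∫|ψ|² dx = 3.7900, and ∫ψ*·V(x)·ψ dx = 5467.8, so ⟨V⟩ = 5467.8 / 3.7900.
⟨V⟩ = 1442.7.

1.44e+03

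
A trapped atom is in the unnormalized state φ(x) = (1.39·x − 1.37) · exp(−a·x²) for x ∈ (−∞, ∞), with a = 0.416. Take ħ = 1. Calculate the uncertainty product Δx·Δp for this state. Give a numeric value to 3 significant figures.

0.601

Δx = √(⟨x²⟩−⟨x⟩²), Δp = √(⟨p²⟩−⟨p⟩²).
Expand each integrand as polynomial × e^(−2ax²) and use ∫x^(2j)·e^(−2ax²) dx = (2j−1)!!/(4a)^j · √(π/(2a)), odd powers → 0; here √(π/(2a)) = 1.9432. Differentiate with the product rule, d/dx e^(−ax²) = −2ax·e^(−ax²).
Normalization: ∫|φ|² dx = 5.9034.
⟨x⟩ = -0.75339, ⟨x²⟩ = 1.0603 ⇒ Δx = 0.70195.
⟨p⟩ = 0.0000, ⟨p²⟩ = 0.73399 ⇒ Δp = 0.85673.
Δx·Δp = 0.60138.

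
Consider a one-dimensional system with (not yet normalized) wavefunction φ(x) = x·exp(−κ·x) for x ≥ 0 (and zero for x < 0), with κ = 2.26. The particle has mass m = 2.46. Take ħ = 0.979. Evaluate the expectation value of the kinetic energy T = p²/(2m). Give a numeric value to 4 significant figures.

0.9950

T = −(ħ²/2m) d²/dx², so ⟨T⟩ = −(ħ²/2m) ∫ φ*·φ'' dx / ∫|φ|² dx; with m = 2.46.
Differentiate x·exp(−κ·x) with the product rule; every integrand then reduces to terms xʲ·e^(−2κx) on [0, ∞), with ∫₀^∞ xʲ·e^(−2κx) dx = j!/(2κ)^(j+1).
State is unnormalized: ∫|φ|² dx = 0.021658, and ∫φ*·(−ħ²/2m · φ'') dx = 0.021549, so ⟨T⟩ = 0.021549 / 0.021658.
⟨T⟩ = 0.99499.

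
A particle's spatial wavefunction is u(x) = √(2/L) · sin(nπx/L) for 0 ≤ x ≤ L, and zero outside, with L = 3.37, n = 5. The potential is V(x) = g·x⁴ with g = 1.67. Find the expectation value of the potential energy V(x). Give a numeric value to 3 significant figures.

⟨V⟩ = ∫ V(x)·|u|² dx.
With sin²θ = (1 − cos2θ)/2 on 0 ≤ x ≤ L: ∫sin²(nπx/L) dx = L/2, ∫x·sin²(nπx/L) dx = L²/4, ∫x²·sin²(nπx/L) dx = L³·(1/6 − 1/(4n²π²)); higher powers xᵏ the same way, integrating xᵏ·cos(2nπx/L) by parts.
⟨V⟩ = 42.211.

42.2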